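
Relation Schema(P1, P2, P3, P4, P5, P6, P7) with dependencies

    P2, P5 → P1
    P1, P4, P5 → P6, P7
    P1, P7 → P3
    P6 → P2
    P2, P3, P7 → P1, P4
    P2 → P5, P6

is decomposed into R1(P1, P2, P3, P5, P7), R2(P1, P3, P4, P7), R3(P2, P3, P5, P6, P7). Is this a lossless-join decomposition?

No

Chase test. Columns are P1, P2, P3, P4, P5, P6, P7; row i has aⱼ where attribute j ∈ Ri, else bᵢⱼ.
Initial tableau (one row per fragment):
  row 1: a1 a2 a3 b14 a5 b16 a7
  row 2: a1 b22 a3 a4 b25 b26 a7
  row 3: b31 a2 a3 b34 a5 a6 a7
Rows 1 and 3 agree on P2, P5; apply P2, P5→P1 and equate their P1 entries.
Rows 1 and 3 agree on P2, P3, P7; apply P2, P3, P7→P1, P4 and equate their P1, P4 entries.
Rows 1 and 3 agree on P2; apply P2→P5, P6 and equate their P5, P6 entries.
No row becomes fully distinguished — the join is lossy.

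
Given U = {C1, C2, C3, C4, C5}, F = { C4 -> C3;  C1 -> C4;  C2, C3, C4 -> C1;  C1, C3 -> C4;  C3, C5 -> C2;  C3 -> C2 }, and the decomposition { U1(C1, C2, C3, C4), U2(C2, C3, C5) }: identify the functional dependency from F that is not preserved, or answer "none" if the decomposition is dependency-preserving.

C4 → C3 lies within U1.
C1 → C4 lies within U1.
C2, C3, C4 → C1 lies within U1.
C1, C3 → C4 lies within U1.
C3, C5 → C2 lies within U2.
C3 → C2 lies within U1.
Every dependency is enforceable on the fragments, so the decomposition is dependency-preserving.

none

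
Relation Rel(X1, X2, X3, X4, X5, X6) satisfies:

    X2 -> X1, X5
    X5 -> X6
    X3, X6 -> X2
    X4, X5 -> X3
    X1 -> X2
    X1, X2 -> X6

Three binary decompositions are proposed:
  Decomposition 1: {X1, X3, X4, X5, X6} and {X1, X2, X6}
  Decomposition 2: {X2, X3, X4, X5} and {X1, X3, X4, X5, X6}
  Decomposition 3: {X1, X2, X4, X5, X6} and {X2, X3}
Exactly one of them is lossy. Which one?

Decomposition 3

Decomposition 1: common = {X1, X6}, closure = {X1, X2, X5, X6} → lossless.
Decomposition 2: common = {X3, X4, X5}, closure = {X1, X2, X3, X4, X5, X6} → lossless.
Decomposition 3: common = {X2}, closure = {X1, X2, X5, X6} → lossy.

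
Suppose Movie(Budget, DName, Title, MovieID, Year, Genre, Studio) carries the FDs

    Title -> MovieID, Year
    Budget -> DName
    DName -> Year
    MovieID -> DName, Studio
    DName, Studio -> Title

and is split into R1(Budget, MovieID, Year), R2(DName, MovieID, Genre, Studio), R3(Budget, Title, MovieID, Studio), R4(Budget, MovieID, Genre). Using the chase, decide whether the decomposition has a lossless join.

Yes

Chase test. Columns are Budget, DName, Title, MovieID, Year, Genre, Studio; row i has aⱼ where attribute j ∈ Ri, else bᵢⱼ.
Initial tableau (one row per fragment):
  row 1: a1 b12 b13 a4 a5 b16 b17
  row 2: b21 a2 b23 a4 b25 a6 a7
  row 3: a1 b32 a3 a4 b35 b36 a7
  row 4: a1 b42 b43 a4 b45 a6 b47
Rows 1 and 3 agree on Budget; apply Budget→DName and equate their DName entries.
Rows 1 and 4 agree on Budget; apply Budget→DName and equate their DName entries.
Rows 1 and 3 agree on DName; apply DName→Year and equate their Year entries.
Rows 1 and 4 agree on DName; apply DName→Year and equate their Year entries.
Rows 1 and 2 agree on MovieID; apply MovieID→DName, Studio and equate their DName, Studio entries.
Rows 1 and 4 agree on MovieID; apply MovieID→DName, Studio and equate their DName, Studio entries.
Rows 1 and 2 agree on DName, Studio; apply DName, Studio→Title and equate their Title entries.
Rows 1 and 3 agree on DName, Studio; apply DName, Studio→Title and equate their Title entries.
Rows 1 and 4 agree on DName, Studio; apply DName, Studio→Title and equate their Title entries.
Rows 1 and 2 agree on Title; apply Title→MovieID, Year and equate their MovieID, Year entries.
Row 4 is now all distinguished symbols — the join is lossless.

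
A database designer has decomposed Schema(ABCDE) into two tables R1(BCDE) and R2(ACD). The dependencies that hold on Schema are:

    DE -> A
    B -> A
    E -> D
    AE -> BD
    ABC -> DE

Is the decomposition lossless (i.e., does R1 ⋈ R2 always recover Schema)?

No

Common attributes: R1 ∩ R2 = {CD}.
No dependency enlarges {CD}, so (CD)⁺ = {CD}.
The closure contains neither all of R1 = {BCDE} nor all of R2 = {ACD}, so the common attributes are not a superkey of either fragment. The join is lossy.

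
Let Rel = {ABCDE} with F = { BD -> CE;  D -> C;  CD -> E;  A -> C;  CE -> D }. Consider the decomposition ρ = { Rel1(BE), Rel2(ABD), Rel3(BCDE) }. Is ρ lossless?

Chase test. Columns are ABCDE; row i has aⱼ where attribute j ∈ Reli, else bᵢⱼ.
Initial tableau (one row per fragment):
  row 1: b11 a2 b13 b14 a5
  row 2: a1 a2 b23 a4 b25
  row 3: b31 a2 a3 a4 a5
Rows 2 and 3 agree on BD; apply BD→CE and equate their CE entries.
Row 2 is now all distinguished symbols — the join is lossless.

Yes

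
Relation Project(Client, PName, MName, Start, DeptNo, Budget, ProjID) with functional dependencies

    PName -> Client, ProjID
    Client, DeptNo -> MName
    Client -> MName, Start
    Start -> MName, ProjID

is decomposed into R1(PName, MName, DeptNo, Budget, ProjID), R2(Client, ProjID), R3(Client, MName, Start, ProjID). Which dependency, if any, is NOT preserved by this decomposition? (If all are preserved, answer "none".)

PName -> Client, ProjID

Check PName → Client, ProjID: no single fragment contains all of {Client, PName, ProjID}, and the restricted closure of {PName} across the fragments never reaches {Client, ProjID}.
Client, DeptNo → MName is preserved.
Client → MName, Start is preserved.
Start → MName, ProjID is preserved.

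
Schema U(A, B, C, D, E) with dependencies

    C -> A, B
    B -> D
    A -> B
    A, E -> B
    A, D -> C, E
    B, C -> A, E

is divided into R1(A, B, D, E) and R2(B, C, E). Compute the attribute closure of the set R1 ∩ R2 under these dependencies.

B, D, E

R1 ∩ R2 = {B, E}.
B → D applies, adding D
Closure: {B, D, E}.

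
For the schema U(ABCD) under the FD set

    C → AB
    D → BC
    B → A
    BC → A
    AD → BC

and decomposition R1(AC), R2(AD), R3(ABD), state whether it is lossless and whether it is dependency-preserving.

Lossless test (chase): Rows 2 and 3 agree on D; apply D→BC and equate their BC entries. No row becomes fully distinguished — the join is lossy.
Dependency preservation: the restricted closure of {C} across the fragments never reaches {AB}, so C → AB cannot be enforced without a join — not preserved.

lossy and not dependency-preserving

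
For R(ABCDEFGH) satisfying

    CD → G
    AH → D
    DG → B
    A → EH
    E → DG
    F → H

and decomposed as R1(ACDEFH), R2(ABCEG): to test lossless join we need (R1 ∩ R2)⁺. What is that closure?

R1 ∩ R2 = {ACE}.
A → EH applies, adding H
E → DG applies, adding DG
DG → B applies, adding B
Closure: {ABCDEGH}.

ABCDEGH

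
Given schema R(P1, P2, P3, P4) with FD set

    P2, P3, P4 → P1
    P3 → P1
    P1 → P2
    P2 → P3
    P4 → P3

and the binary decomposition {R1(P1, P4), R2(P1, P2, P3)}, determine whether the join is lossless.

Common attributes: R1 ∩ R2 = {P1}.
Closure of {P1}: P1 → P2 applies, adding P2; P2 → P3 applies, adding P3. So (P1)⁺ = {P1, P2, P3}.
This closure contains every attribute of R2, so R1 ∩ R2 → R2. The join is lossless.

Yes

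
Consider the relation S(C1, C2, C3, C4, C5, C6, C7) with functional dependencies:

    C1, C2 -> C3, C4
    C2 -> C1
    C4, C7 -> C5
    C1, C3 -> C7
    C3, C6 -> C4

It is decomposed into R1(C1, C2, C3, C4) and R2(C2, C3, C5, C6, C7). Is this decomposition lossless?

Yes

Common attributes: R1 ∩ R2 = {C2, C3}.
Closure of {C2, C3}: C2 → C1 applies, adding C1; C1, C3 → C7 applies, adding C7; C1, C2 → C3, C4 applies, adding C4; C4, C7 → C5 applies, adding C5. So (C2, C3)⁺ = {C1, C2, C3, C4, C5, C7}.
This closure contains every attribute of R1, so R1 ∩ R2 → R1. The join is lossless.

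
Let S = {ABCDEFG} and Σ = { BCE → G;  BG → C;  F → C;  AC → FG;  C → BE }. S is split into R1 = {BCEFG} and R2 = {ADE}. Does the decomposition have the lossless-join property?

Common attributes: R1 ∩ R2 = {E}.
No dependency enlarges {E}, so (E)⁺ = {E}.
The closure contains neither all of R1 = {BCEFG} nor all of R2 = {ADE}, so the common attributes are not a superkey of either fragment. The join is lossy.

No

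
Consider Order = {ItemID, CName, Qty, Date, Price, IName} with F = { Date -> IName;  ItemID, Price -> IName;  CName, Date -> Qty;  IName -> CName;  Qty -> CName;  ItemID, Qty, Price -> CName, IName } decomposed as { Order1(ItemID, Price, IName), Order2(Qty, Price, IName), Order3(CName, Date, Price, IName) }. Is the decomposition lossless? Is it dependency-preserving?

lossy and not dependency-preserving

Lossless test (chase): Rows 1 and 2 agree on IName; apply IName→CName and equate their CName entries. Rows 1 and 3 agree on IName; apply IName→CName and equate their CName entries. No row becomes fully distinguished — the join is lossy.
Dependency preservation: the restricted closure of {CName, Date} across the fragments never reaches {Qty}, so CName, Date → Qty cannot be enforced without a join — not preserved.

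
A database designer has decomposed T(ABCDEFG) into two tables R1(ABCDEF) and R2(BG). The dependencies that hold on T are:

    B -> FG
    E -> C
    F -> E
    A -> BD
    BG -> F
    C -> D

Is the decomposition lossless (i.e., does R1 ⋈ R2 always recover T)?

Yes

Common attributes: R1 ∩ R2 = {B}.
Closure of {B}: B → FG applies, adding FG; F → E applies, adding E; E → C applies, adding C; C → D applies, adding D. So (B)⁺ = {BCDEFG}.
This closure contains every attribute of R2, so R1 ∩ R2 → R2. The join is lossless.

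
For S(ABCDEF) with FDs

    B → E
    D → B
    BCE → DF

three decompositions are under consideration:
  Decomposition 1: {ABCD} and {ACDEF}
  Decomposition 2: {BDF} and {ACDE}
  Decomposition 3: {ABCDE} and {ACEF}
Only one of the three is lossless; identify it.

Decomposition 1

Decomposition 1: common = {ACD}, closure = {ABCDEF} → lossless.
Decomposition 2: common = {D}, closure = {BDE} → lossy.
Decomposition 3: common = {ACE}, closure = {ACE} → lossy.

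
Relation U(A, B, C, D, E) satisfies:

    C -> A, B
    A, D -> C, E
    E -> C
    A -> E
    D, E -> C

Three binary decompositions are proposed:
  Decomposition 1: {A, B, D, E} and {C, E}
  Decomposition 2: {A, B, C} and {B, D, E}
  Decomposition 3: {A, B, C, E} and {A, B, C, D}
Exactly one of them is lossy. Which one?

Decomposition 1: common = {E}, closure = {A, B, C, E} → lossless.
Decomposition 2: common = {B}, closure = {B} → lossy.
Decomposition 3: common = {A, B, C}, closure = {A, B, C, E} → lossless.

Decomposition 2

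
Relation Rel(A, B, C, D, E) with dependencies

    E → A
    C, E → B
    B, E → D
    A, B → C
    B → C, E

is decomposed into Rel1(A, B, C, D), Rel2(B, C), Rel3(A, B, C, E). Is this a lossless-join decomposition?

Chase test. Columns are A, B, C, D, E; row i has aⱼ where attribute j ∈ Reli, else bᵢⱼ.
Initial tableau (one row per fragment):
  row 1: a1 a2 a3 a4 b15
  row 2: b21 a2 a3 b24 b25
  row 3: a1 a2 a3 b34 a5
Rows 1 and 2 agree on B; apply B→C, E and equate their C, E entries.
Rows 1 and 3 agree on B; apply B→C, E and equate their C, E entries.
Rows 1 and 2 agree on E; apply E→A and equate their A entries.
Rows 1 and 2 agree on B, E; apply B, E→D and equate their D entries.
Rows 1 and 3 agree on B, E; apply B, E→D and equate their D entries.
Row 1 is now all distinguished symbols — the join is lossless.

Yes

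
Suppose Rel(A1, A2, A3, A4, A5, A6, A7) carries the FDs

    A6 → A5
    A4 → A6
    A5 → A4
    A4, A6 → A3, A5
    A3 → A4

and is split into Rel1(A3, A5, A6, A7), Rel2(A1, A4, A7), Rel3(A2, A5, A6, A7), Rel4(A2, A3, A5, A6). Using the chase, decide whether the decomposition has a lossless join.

Chase test. Columns are A1, A2, A3, A4, A5, A6, A7; row i has aⱼ where attribute j ∈ Reli, else bᵢⱼ.
Initial tableau (one row per fragment):
  row 1: b11 b12 a3 b14 a5 a6 a7
  row 2: a1 b22 b23 a4 b25 b26 a7
  row 3: b31 a2 b33 b34 a5 a6 a7
  row 4: b41 a2 a3 b44 a5 a6 b47
Rows 1 and 3 agree on A5; apply A5→A4 and equate their A4 entries.
Rows 1 and 4 agree on A5; apply A5→A4 and equate their A4 entries.
Rows 1 and 3 agree on A4, A6; apply A4, A6→A3, A5 and equate their A3, A5 entries.
No row becomes fully distinguished — the join is lossy.

No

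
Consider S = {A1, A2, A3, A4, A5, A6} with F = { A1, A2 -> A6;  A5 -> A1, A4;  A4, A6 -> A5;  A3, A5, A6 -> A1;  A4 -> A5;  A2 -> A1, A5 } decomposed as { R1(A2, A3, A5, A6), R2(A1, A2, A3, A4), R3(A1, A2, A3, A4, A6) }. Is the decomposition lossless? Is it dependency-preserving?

Lossless test (chase): Rows 2 and 3 agree on A1, A2; apply A1, A2→A6 and equate their A6 entries. Rows 2 and 3 agree on A4, A6; apply A4, A6→A5 and equate their A5 entries. Rows 1 and 2 agree on A2; apply A2→A1, A5 and equate their A1, A5 entries. Rows 1 and 2 agree on A5; apply A5→A1, A4 and equate their A1, A4 entries. Row 1 is now all distinguished symbols — the join is lossless.
Dependency preservation: the restricted closure of {A5} across the fragments never reaches {A1, A4}, so A5 → A1, A4 cannot be enforced without a join — not preserved.

lossless but not dependency-preserving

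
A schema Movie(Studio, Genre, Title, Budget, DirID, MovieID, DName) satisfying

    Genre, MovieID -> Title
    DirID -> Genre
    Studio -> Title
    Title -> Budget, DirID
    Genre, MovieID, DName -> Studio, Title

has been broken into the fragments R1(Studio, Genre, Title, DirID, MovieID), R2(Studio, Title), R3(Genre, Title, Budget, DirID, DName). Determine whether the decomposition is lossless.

No

Chase test. Columns are Studio, Genre, Title, Budget, DirID, MovieID, DName; row i has aⱼ where attribute j ∈ Ri, else bᵢⱼ.
Initial tableau (one row per fragment):
  row 1: a1 a2 a3 b14 a5 a6 b17
  row 2: a1 b22 a3 b24 b25 b26 b27
  row 3: b31 a2 a3 a4 a5 b36 a7
Rows 1 and 2 agree on Title; apply Title→Budget, DirID and equate their Budget, DirID entries.
Rows 1 and 3 agree on Title; apply Title→Budget, DirID and equate their Budget, DirID entries.
Rows 1 and 2 agree on DirID; apply DirID→Genre and equate their Genre entries.
No row becomes fully distinguished — the join is lossy.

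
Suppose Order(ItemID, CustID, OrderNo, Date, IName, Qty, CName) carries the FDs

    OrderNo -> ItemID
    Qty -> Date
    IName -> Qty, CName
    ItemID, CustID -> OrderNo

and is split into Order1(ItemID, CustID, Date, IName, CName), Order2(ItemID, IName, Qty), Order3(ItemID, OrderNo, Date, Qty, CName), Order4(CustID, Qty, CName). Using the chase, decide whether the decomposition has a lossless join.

Chase test. Columns are ItemID, CustID, OrderNo, Date, IName, Qty, CName; row i has aⱼ where attribute j ∈ Orderi, else bᵢⱼ.
Initial tableau (one row per fragment):
  row 1: a1 a2 b13 a4 a5 b16 a7
  row 2: a1 b22 b23 b24 a5 a6 b27
  row 3: a1 b32 a3 a4 b35 a6 a7
  row 4: b41 a2 b43 b44 b45 a6 a7
Rows 2 and 3 agree on Qty; apply Qty→Date and equate their Date entries.
Rows 2 and 4 agree on Qty; apply Qty→Date and equate their Date entries.
Rows 1 and 2 agree on IName; apply IName→Qty, CName and equate their Qty, CName entries.
No row becomes fully distinguished — the join is lossy.

No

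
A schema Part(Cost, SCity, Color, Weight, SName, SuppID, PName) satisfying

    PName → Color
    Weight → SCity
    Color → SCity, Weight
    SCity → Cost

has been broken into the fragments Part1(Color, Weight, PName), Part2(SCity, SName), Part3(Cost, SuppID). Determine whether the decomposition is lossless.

Chase test. Columns are Cost, SCity, Color, Weight, SName, SuppID, PName; row i has aⱼ where attribute j ∈ Parti, else bᵢⱼ.
Initial tableau (one row per fragment):
  row 1: b11 b12 a3 a4 b15 b16 a7
  row 2: b21 a2 b23 b24 a5 b26 b27
  row 3: a1 b32 b33 b34 b35 a6 b37
No row becomes fully distinguished — the join is lossy.

No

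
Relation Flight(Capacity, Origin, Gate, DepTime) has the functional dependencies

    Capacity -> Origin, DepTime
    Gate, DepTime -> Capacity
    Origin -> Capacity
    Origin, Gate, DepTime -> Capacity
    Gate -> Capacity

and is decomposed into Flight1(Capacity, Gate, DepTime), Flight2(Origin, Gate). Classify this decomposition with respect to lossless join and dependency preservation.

lossless but not dependency-preserving

Lossless test: (Gate)⁺ = {Capacity, Origin, Gate, DepTime}, which contains all of one fragment — lossless.
Dependency preservation: the restricted closure of {Capacity} across the fragments never reaches {Origin, DepTime}, so Capacity → Origin, DepTime cannot be enforced without a join — not preserved.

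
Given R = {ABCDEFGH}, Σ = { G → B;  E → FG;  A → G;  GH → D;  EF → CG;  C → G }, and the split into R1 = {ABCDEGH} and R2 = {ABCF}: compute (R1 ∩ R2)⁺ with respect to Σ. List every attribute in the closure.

ABCG

R1 ∩ R2 = {ABC}.
A → G applies, adding G
Closure: {ABCG}.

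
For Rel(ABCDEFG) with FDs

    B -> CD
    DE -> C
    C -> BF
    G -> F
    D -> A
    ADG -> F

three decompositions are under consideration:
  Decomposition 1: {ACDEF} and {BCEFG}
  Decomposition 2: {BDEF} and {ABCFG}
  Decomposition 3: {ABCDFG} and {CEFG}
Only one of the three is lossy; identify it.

Decomposition 2

Decomposition 1: common = {CEF}, closure = {ABCDEF} → lossless.
Decomposition 2: common = {BF}, closure = {ABCDF} → lossy.
Decomposition 3: common = {CFG}, closure = {ABCDFG} → lossless.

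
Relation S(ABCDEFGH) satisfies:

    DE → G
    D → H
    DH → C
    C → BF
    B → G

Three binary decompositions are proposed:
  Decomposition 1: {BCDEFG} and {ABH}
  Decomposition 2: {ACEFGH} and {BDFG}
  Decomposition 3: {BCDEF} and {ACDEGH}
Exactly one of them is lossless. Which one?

Decomposition 3

Decomposition 1: common = {B}, closure = {BG} → lossy.
Decomposition 2: common = {FG}, closure = {FG} → lossy.
Decomposition 3: common = {CDE}, closure = {BCDEFGH} → lossless.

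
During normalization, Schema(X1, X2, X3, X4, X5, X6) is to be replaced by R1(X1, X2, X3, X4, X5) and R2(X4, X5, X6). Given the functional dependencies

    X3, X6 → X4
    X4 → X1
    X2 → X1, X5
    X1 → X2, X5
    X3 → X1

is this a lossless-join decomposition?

Common attributes: R1 ∩ R2 = {X4, X5}.
Closure of {X4, X5}: X4 → X1 applies, adding X1; X1 → X2, X5 applies, adding X2. So (X4, X5)⁺ = {X1, X2, X4, X5}.
The closure contains neither all of R1 = {X1, X2, X3, X4, X5} nor all of R2 = {X4, X5, X6}, so the common attributes are not a superkey of either fragment. The join is lossy.

No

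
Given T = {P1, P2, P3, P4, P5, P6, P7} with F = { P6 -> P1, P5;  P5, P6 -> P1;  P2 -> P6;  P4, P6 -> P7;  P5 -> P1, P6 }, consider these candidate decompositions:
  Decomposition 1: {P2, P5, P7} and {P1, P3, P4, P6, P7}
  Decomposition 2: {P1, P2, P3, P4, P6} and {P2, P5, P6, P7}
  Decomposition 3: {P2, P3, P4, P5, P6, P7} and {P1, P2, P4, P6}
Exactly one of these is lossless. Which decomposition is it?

Decomposition 1: common = {P7}, closure = {P7} → lossy.
Decomposition 2: common = {P2, P6}, closure = {P1, P2, P5, P6} → lossy.
Decomposition 3: common = {P2, P4, P6}, closure = {P1, P2, P4, P5, P6, P7} → lossless.

Decomposition 3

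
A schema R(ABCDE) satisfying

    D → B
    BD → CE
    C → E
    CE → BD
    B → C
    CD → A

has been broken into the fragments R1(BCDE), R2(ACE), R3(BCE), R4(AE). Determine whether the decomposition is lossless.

Chase test. Columns are ABCDE; row i has aⱼ where attribute j ∈ Ri, else bᵢⱼ.
Initial tableau (one row per fragment):
  row 1: b11 a2 a3 a4 a5
  row 2: a1 b22 a3 b24 a5
  row 3: b31 a2 a3 b34 a5
  row 4: a1 b42 b43 b44 a5
Rows 1 and 2 agree on CE; apply CE→BD and equate their BD entries.
Rows 1 and 3 agree on CE; apply CE→BD and equate their BD entries.
Rows 1 and 2 agree on CD; apply CD→A and equate their A entries.
Rows 1 and 3 agree on CD; apply CD→A and equate their A entries.
Row 1 is now all distinguished symbols — the join is lossless.

Yes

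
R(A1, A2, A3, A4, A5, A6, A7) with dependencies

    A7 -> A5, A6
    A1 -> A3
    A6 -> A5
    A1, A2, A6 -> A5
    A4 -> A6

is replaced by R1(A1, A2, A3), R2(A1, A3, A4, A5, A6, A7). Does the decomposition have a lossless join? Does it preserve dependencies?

lossy but dependency-preserving

Lossless test: (A1, A3)⁺ = {A1, A3}, which is a superkey of neither fragment — lossy.
Dependency preservation: A1, A2, A6 → A5 is not contained in any single fragment, but the restricted closure of its left-hand side across the fragments still reaches the right-hand side; the remaining FDs each lie inside some fragment. All dependencies are preserved.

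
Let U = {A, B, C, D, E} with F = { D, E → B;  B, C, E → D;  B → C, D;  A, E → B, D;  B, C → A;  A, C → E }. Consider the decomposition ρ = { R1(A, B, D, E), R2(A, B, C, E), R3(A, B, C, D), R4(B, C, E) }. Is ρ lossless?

Yes

Chase test. Columns are A, B, C, D, E; row i has aⱼ where attribute j ∈ Ri, else bᵢⱼ.
Initial tableau (one row per fragment):
  row 1: a1 a2 b13 a4 a5
  row 2: a1 a2 a3 b24 a5
  row 3: a1 a2 a3 a4 b35
  row 4: b41 a2 a3 b44 a5
Rows 2 and 4 agree on B, C, E; apply B, C, E→D and equate their D entries.
Rows 1 and 2 agree on B; apply B→C, D and equate their C, D entries.
Rows 1 and 4 agree on B, C; apply B, C→A and equate their A entries.
Rows 1 and 3 agree on A, C; apply A, C→E and equate their E entries.
Row 1 is now all distinguished symbols — the join is lossless.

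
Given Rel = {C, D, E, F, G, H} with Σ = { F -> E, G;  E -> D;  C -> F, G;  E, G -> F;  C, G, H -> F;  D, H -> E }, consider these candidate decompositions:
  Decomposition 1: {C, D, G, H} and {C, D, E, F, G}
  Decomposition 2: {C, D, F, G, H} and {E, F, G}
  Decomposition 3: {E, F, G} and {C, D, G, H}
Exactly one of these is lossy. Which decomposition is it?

Decomposition 1: common = {C, D, G}, closure = {C, D, E, F, G} → lossless.
Decomposition 2: common = {F, G}, closure = {D, E, F, G} → lossless.
Decomposition 3: common = {G}, closure = {G} → lossy.

Decomposition 3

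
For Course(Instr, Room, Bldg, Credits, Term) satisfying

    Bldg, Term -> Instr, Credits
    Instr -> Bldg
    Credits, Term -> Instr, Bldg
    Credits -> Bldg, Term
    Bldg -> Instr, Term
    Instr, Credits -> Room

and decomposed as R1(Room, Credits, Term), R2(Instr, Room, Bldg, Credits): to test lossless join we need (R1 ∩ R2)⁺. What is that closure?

Instr, Room, Bldg, Credits, Term

R1 ∩ R2 = {Room, Credits}.
Credits → Bldg, Term applies, adding Bldg, Term
Bldg → Instr, Term applies, adding Instr
Closure: {Instr, Room, Bldg, Credits, Term}.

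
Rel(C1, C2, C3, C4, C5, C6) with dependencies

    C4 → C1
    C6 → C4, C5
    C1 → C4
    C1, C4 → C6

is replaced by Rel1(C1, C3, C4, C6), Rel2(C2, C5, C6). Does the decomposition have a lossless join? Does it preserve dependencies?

lossy but dependency-preserving

Lossless test: (C6)⁺ = {C1, C4, C5, C6}, which is a superkey of neither fragment — lossy.
Dependency preservation: C6 → C4, C5 is not contained in any single fragment, but the restricted closure of its left-hand side across the fragments still reaches the right-hand side; the remaining FDs each lie inside some fragment. All dependencies are preserved.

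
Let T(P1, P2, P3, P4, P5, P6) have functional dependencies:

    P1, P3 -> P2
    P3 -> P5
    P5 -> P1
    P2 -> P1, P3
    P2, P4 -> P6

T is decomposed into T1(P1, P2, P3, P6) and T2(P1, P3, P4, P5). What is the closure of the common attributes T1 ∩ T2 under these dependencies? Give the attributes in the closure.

T1 ∩ T2 = {P1, P3}.
P1, P3 → P2 applies, adding P2
P3 → P5 applies, adding P5
Closure: {P1, P2, P3, P5}.

P1, P2, P3, P5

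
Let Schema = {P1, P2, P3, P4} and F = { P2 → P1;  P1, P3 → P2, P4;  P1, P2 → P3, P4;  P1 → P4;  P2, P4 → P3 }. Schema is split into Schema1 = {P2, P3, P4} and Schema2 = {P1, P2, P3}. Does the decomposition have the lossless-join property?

Yes

Common attributes: Schema1 ∩ Schema2 = {P2, P3}.
Closure of {P2, P3}: P2 → P1 applies, adding P1; P1, P3 → P2, P4 applies, adding P4. So (P2, P3)⁺ = {P1, P2, P3, P4}.
This closure contains every attribute of Schema1, so Schema1 ∩ Schema2 → Schema1. The join is lossless.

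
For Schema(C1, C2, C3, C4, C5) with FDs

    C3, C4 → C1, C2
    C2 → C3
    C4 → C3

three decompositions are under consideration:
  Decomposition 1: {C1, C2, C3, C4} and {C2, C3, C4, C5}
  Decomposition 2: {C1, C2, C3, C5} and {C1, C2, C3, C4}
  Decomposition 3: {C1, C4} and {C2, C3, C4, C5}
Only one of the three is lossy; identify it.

Decomposition 1: common = {C2, C3, C4}, closure = {C1, C2, C3, C4} → lossless.
Decomposition 2: common = {C1, C2, C3}, closure = {C1, C2, C3} → lossy.
Decomposition 3: common = {C4}, closure = {C1, C2, C3, C4} → lossless.

Decomposition 2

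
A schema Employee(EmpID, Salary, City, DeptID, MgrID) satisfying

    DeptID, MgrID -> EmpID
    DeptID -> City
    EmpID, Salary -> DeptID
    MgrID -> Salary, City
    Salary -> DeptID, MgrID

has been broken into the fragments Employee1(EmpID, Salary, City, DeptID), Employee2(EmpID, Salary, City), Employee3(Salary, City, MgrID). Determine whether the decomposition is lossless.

Yes

Chase test. Columns are EmpID, Salary, City, DeptID, MgrID; row i has aⱼ where attribute j ∈ Employeei, else bᵢⱼ.
Initial tableau (one row per fragment):
  row 1: a1 a2 a3 a4 b15
  row 2: a1 a2 a3 b24 b25
  row 3: b31 a2 a3 b34 a5
Rows 1 and 2 agree on EmpID, Salary; apply EmpID, Salary→DeptID and equate their DeptID entries.
Rows 1 and 2 agree on Salary; apply Salary→DeptID, MgrID and equate their DeptID, MgrID entries.
Rows 1 and 3 agree on Salary; apply Salary→DeptID, MgrID and equate their DeptID, MgrID entries.
Rows 1 and 3 agree on DeptID, MgrID; apply DeptID, MgrID→EmpID and equate their EmpID entries.
Row 1 is now all distinguished symbols — the join is lossless.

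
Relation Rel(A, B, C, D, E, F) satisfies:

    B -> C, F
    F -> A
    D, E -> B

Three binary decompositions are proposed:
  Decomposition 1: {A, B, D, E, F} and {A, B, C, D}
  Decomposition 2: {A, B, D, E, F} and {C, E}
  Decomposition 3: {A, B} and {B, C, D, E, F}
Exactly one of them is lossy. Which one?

Decomposition 2

Decomposition 1: common = {A, B, D}, closure = {A, B, C, D, F} → lossless.
Decomposition 2: common = {E}, closure = {E} → lossy.
Decomposition 3: common = {B}, closure = {A, B, C, F} → lossless.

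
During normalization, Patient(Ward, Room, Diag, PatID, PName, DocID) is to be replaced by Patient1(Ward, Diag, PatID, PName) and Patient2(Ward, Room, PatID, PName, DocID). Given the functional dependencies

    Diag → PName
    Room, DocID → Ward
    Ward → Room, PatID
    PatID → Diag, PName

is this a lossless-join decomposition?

Yes

Common attributes: Patient1 ∩ Patient2 = {Ward, PatID, PName}.
Closure of {Ward, PatID, PName}: Ward → Room, PatID applies, adding Room; PatID → Diag, PName applies, adding Diag. So (Ward, PatID, PName)⁺ = {Ward, Room, Diag, PatID, PName}.
This closure contains every attribute of Patient1, so Patient1 ∩ Patient2 → Patient1. The join is lossless.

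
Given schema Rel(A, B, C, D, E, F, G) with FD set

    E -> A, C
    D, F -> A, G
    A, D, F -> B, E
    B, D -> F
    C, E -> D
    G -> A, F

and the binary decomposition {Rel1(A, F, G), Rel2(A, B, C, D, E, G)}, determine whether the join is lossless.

Common attributes: Rel1 ∩ Rel2 = {A, G}.
Closure of {A, G}: G → A, F applies, adding F. So (A, G)⁺ = {A, F, G}.
This closure contains every attribute of Rel1, so Rel1 ∩ Rel2 → Rel1. The join is lossless.

Yes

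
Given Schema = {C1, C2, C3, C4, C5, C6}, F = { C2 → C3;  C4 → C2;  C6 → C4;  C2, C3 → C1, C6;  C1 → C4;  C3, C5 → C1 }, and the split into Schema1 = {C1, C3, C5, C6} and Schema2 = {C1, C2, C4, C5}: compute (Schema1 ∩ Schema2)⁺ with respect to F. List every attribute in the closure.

Schema1 ∩ Schema2 = {C1, C5}.
C1 → C4 applies, adding C4
C4 → C2 applies, adding C2
C2 → C3 applies, adding C3
C2, C3 → C1, C6 applies, adding C6
Closure: {C1, C2, C3, C4, C5, C6}.

C1, C2, C3, C4, C5, C6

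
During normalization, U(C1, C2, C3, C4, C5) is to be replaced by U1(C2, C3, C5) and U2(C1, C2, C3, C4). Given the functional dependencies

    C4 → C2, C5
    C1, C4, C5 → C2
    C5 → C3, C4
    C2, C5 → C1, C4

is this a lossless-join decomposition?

Common attributes: U1 ∩ U2 = {C2, C3}.
No dependency enlarges {C2, C3}, so (C2, C3)⁺ = {C2, C3}.
The closure contains neither all of U1 = {C2, C3, C5} nor all of U2 = {C1, C2, C3, C4}, so the common attributes are not a superkey of either fragment. The join is lossy.

No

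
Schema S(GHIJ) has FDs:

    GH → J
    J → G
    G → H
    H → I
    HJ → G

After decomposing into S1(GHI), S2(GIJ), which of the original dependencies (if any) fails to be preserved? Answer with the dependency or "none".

none

GH → J: restricted closure across fragments reaches J.
J → G lies within S2.
G → H lies within S1.
H → I lies within S1.
HJ → G: restricted closure across fragments reaches G.
Every dependency is enforceable on the fragments, so the decomposition is dependency-preserving.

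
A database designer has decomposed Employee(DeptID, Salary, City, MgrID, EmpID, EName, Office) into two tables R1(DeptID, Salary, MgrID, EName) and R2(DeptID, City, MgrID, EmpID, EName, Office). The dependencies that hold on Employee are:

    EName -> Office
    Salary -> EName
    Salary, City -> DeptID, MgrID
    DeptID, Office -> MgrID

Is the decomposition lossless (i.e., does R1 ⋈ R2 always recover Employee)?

Common attributes: R1 ∩ R2 = {DeptID, MgrID, EName}.
Closure of {DeptID, MgrID, EName}: EName → Office applies, adding Office. So (DeptID, MgrID, EName)⁺ = {DeptID, MgrID, EName, Office}.
The closure contains neither all of R1 = {DeptID, Salary, MgrID, EName} nor all of R2 = {DeptID, City, MgrID, EmpID, EName, Office}, so the common attributes are not a superkey of either fragment. The join is lossy.

No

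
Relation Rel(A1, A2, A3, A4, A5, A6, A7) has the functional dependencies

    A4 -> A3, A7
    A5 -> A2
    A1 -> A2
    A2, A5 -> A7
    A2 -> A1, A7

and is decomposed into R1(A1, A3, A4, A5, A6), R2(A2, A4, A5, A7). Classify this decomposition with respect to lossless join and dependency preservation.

Lossless test: (A4, A5)⁺ = {A1, A2, A3, A4, A5, A7}, which contains all of one fragment — lossless.
Dependency preservation: the restricted closure of {A1} across the fragments never reaches {A2}, so A1 → A2 cannot be enforced without a join — not preserved.

lossless but not dependency-preserving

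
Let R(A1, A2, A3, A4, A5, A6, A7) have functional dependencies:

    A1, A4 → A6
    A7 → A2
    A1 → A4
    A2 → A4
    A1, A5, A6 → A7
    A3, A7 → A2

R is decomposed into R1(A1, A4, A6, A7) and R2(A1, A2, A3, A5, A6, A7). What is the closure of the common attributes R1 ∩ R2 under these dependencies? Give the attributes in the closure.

R1 ∩ R2 = {A1, A6, A7}.
A7 → A2 applies, adding A2
A1 → A4 applies, adding A4
Closure: {A1, A2, A4, A6, A7}.

A1, A2, A4, A6, A7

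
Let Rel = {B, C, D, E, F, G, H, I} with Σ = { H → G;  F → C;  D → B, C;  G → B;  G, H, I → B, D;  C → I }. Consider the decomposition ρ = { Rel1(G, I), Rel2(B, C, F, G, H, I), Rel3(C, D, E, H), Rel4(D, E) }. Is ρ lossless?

No

Chase test. Columns are B, C, D, E, F, G, H, I; row i has aⱼ where attribute j ∈ Reli, else bᵢⱼ.
Initial tableau (one row per fragment):
  row 1: b11 b12 b13 b14 b15 a6 b17 a8
  row 2: a1 a2 b23 b24 a5 a6 a7 a8
  row 3: b31 a2 a3 a4 b35 b36 a7 b38
  row 4: b41 b42 a3 a4 b45 b46 b47 b48
Rows 2 and 3 agree on H; apply H→G and equate their G entries.
Rows 3 and 4 agree on D; apply D→B, C and equate their B, C entries.
Rows 1 and 2 agree on G; apply G→B and equate their B entries.
Rows 1 and 3 agree on G; apply G→B and equate their B entries.
Rows 2 and 3 agree on C; apply C→I and equate their I entries.
Rows 2 and 4 agree on C; apply C→I and equate their I entries.
Rows 2 and 3 agree on G, H, I; apply G, H, I→B, D and equate their B, D entries.
No row becomes fully distinguished — the join is lossy.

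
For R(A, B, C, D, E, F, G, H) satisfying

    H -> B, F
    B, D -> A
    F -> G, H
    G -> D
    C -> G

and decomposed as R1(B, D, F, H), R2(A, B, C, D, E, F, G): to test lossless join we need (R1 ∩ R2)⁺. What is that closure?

R1 ∩ R2 = {B, D, F}.
B, D → A applies, adding A
F → G, H applies, adding G, H
Closure: {A, B, D, F, G, H}.

A, B, D, F, G, H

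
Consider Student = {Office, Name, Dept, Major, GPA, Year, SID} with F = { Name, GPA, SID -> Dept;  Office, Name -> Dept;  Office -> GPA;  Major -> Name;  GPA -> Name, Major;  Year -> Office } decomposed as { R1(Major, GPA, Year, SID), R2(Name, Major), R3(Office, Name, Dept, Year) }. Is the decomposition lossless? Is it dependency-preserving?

lossless but not dependency-preserving

Lossless test (chase): Rows 1 and 2 agree on Major; apply Major→Name and equate their Name entries. Rows 1 and 3 agree on Year; apply Year→Office and equate their Office entries. Rows 1 and 3 agree on Office, Name; apply Office, Name→Dept and equate their Dept entries. Rows 1 and 3 agree on Office; apply Office→GPA and equate their GPA entries. Rows 1 and 3 agree on GPA; apply GPA→Name, Major and equate their Name, Major entries. Row 1 is now all distinguished symbols — the join is lossless.
Dependency preservation: the restricted closure of {Name, GPA, SID} across the fragments never reaches {Dept}, so Name, GPA, SID → Dept cannot be enforced without a join — not preserved.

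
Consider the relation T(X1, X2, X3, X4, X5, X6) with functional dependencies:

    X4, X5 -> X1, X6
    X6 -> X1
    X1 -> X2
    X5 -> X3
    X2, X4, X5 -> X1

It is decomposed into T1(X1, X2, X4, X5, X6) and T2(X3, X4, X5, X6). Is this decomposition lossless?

Common attributes: T1 ∩ T2 = {X4, X5, X6}.
Closure of {X4, X5, X6}: X4, X5 → X1, X6 applies, adding X1; X1 → X2 applies, adding X2; X5 → X3 applies, adding X3. So (X4, X5, X6)⁺ = {X1, X2, X3, X4, X5, X6}.
This closure contains every attribute of T1, so T1 ∩ T2 → T1. The join is lossless.

Yes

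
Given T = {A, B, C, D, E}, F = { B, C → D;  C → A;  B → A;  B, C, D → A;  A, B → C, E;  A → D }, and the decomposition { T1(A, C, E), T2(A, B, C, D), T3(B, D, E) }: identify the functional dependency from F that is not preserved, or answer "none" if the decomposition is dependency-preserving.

none

B, C → D lies within T2.
C → A lies within T1.
B → A lies within T2.
B, C, D → A lies within T2.
A, B → C, E: restricted closure across fragments reaches C, E.
A → D lies within T2.
Every dependency is enforceable on the fragments, so the decomposition is dependency-preserving.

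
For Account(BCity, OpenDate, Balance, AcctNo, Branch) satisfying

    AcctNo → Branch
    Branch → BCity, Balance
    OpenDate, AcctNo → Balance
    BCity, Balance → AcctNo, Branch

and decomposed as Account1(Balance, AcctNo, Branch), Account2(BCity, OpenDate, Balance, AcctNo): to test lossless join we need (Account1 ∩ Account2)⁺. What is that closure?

BCity, Balance, AcctNo, Branch

Account1 ∩ Account2 = {Balance, AcctNo}.
AcctNo → Branch applies, adding Branch
Branch → BCity, Balance applies, adding BCity
Closure: {BCity, Balance, AcctNo, Branch}.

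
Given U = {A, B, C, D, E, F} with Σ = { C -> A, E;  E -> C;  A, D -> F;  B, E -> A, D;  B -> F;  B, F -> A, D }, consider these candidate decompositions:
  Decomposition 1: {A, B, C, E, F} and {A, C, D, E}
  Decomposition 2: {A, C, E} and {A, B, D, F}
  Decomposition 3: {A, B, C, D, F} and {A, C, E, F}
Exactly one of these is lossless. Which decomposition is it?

Decomposition 1: common = {A, C, E}, closure = {A, C, E} → lossy.
Decomposition 2: common = {A}, closure = {A} → lossy.
Decomposition 3: common = {A, C, F}, closure = {A, C, E, F} → lossless.

Decomposition 3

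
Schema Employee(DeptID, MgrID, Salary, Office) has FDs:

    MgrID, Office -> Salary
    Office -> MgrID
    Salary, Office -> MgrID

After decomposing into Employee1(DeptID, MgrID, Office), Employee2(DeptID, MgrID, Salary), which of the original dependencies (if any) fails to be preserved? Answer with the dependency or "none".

Check MgrID, Office → Salary: no single fragment contains all of {MgrID, Salary, Office}, and the restricted closure of {MgrID, Office} across the fragments never reaches {Salary}.
Office → MgrID is preserved.
Salary, Office → MgrID is preserved.

MgrID, Office -> Salary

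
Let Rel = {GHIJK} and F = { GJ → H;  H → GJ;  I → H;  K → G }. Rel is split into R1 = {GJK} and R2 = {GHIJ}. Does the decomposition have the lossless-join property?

Common attributes: R1 ∩ R2 = {GJ}.
Closure of {GJ}: GJ → H applies, adding H. So (GJ)⁺ = {GHJ}.
The closure contains neither all of R1 = {GJK} nor all of R2 = {GHIJ}, so the common attributes are not a superkey of either fragment. The join is lossy.

No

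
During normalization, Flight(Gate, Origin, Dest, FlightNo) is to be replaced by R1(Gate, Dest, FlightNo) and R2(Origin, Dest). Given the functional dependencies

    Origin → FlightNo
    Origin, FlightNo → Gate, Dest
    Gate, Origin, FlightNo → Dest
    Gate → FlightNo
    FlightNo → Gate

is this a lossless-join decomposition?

No

Common attributes: R1 ∩ R2 = {Dest}.
No dependency enlarges {Dest}, so (Dest)⁺ = {Dest}.
The closure contains neither all of R1 = {Gate, Dest, FlightNo} nor all of R2 = {Origin, Dest}, so the common attributes are not a superkey of either fragment. The join is lossy.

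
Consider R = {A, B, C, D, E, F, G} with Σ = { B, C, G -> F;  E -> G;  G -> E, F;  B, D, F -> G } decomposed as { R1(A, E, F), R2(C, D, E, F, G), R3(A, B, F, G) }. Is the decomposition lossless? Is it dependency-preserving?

Lossless test (chase): Rows 1 and 2 agree on E; apply E→G and equate their G entries. Rows 1 and 3 agree on G; apply G→E, F and equate their E, F entries. No row becomes fully distinguished — the join is lossy.
Dependency preservation: the restricted closure of {B, D, F} across the fragments never reaches {G}, so B, D, F → G cannot be enforced without a join — not preserved.

lossy and not dependency-preserving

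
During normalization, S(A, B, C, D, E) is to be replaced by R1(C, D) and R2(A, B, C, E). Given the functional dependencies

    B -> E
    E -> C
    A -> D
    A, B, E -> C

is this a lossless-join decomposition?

No

Common attributes: R1 ∩ R2 = {C}.
No dependency enlarges {C}, so (C)⁺ = {C}.
The closure contains neither all of R1 = {C, D} nor all of R2 = {A, B, C, E}, so the common attributes are not a superkey of either fragment. The join is lossy.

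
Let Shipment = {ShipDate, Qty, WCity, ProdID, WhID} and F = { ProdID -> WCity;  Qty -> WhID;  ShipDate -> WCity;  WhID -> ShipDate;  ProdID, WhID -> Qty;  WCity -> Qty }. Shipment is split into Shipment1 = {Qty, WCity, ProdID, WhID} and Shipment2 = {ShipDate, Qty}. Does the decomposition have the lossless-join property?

Common attributes: Shipment1 ∩ Shipment2 = {Qty}.
Closure of {Qty}: Qty → WhID applies, adding WhID; WhID → ShipDate applies, adding ShipDate; ShipDate → WCity applies, adding WCity. So (Qty)⁺ = {ShipDate, Qty, WCity, WhID}.
This closure contains every attribute of Shipment2, so Shipment1 ∩ Shipment2 → Shipment2. The join is lossless.

Yes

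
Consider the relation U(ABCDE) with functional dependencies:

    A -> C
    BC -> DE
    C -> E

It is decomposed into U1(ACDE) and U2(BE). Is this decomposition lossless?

Common attributes: U1 ∩ U2 = {E}.
No dependency enlarges {E}, so (E)⁺ = {E}.
The closure contains neither all of U1 = {ACDE} nor all of U2 = {BE}, so the common attributes are not a superkey of either fragment. The join is lossy.

No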